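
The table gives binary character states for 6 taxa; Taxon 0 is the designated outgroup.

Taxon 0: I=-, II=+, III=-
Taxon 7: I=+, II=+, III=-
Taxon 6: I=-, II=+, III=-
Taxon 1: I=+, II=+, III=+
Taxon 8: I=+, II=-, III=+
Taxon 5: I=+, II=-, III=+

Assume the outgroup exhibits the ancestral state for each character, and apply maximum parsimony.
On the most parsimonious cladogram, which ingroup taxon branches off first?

Character polarity is set by the outgroup: the derived state is whichever differs from the outgroup's state, so for II the derived state is '-', and for the remaining characters it is '+'.
I: derived state '+' in Taxon 1, Taxon 5, Taxon 7, and Taxon 8 only — synapomorphy for {Taxon 1, Taxon 5, Taxon 7, Taxon 8}.
II (derived state '-') is shared by Taxon 5 and Taxon 8 — a synapomorphy uniting that clade.
III (derived state '+') is shared by Taxon 1, Taxon 5, and Taxon 8 — a synapomorphy uniting that clade.
Most parsimonious ingroup topology: ((Taxon 7,(Taxon 1,(Taxon 8,Taxon 5))),Taxon 6).
Taxon 6 is sister to the clade containing all other ingroup taxa, so it is the earliest-diverging (most basal) ingroup lineage.

Taxon 6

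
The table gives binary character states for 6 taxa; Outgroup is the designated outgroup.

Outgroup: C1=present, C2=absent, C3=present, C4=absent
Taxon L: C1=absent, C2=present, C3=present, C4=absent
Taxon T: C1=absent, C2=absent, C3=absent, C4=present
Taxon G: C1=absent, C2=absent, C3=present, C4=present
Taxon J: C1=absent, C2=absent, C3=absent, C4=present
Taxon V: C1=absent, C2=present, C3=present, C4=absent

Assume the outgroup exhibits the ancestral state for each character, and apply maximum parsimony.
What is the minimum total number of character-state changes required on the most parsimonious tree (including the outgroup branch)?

4

Character polarity is set by the outgroup: the derived state is whichever differs from the outgroup's state, so for C1, C3 the derived state is 'absent', and for the remaining characters it is 'present'.
All ingroup taxa share the derived state 'absent' for C1; it defines the ingroup but does not resolve relationships within it.
C2 (derived state 'present') is shared by Taxon L and Taxon V — a synapomorphy uniting that clade.
C3 (derived state 'absent') is shared by Taxon J and Taxon T — a synapomorphy uniting that clade.
C4 (derived state 'present') is shared by Taxon G, Taxon J, and Taxon T — a synapomorphy uniting that clade.
Most parsimonious ingroup topology: ((Taxon L,Taxon V),((Taxon T,Taxon J),Taxon G)).
Changes per character on this tree: C1: 1; C2: 1; C3: 1; C4: 1.
Total = 4.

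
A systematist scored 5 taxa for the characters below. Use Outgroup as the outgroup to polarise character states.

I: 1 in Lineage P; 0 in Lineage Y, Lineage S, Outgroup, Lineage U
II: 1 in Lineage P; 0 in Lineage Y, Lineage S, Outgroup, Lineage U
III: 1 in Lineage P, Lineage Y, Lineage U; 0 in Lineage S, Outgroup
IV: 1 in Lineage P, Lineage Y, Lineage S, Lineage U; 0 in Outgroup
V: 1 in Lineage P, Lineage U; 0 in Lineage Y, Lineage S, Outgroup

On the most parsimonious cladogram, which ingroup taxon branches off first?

Lineage S

The outgroup has state '0' for every character, so '1' is the derived state throughout.
I: derived state '1' in Lineage P only — an autapomorphy, so it tells us nothing about relationships among taxa.
II: derived state '1' in Lineage P only — an autapomorphy, so it tells us nothing about relationships among taxa.
III (derived state '1') is shared by Lineage P, Lineage U, and Lineage Y — a synapomorphy uniting that clade.
IV (derived state '1') is shared by all ingroup taxa — unites the whole ingroup.
V: derived state '1' in Lineage P and Lineage U only — synapomorphy for {Lineage P, Lineage U}.
Most parsimonious ingroup topology: (((Lineage P,Lineage U),Lineage Y),Lineage S).
Lineage S is sister to the clade containing all other ingroup taxa, so it is the earliest-diverging (most basal) ingroup lineage.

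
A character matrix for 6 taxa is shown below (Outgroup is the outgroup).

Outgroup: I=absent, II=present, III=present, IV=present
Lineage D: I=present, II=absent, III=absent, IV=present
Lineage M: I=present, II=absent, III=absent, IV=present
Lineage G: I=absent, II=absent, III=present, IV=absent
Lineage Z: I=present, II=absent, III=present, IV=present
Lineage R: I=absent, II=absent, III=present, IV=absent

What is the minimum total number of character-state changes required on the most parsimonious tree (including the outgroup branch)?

Character polarity is set by the outgroup: the derived state is whichever differs from the outgroup's state, so for II, III, IV the derived state is 'absent', and for the remaining characters it is 'present'.
Only Lineage D, Lineage M, and Lineage Z show the derived state 'present' for I, supporting them as a clade.
II (derived state 'absent') is shared by all ingroup taxa — unites the whole ingroup.
III: derived state 'absent' in Lineage D and Lineage M only — synapomorphy for {Lineage D, Lineage M}.
IV: derived state 'absent' in Lineage G and Lineage R only — synapomorphy for {Lineage G, Lineage R}.
Most parsimonious ingroup topology: (((Lineage D,Lineage M),Lineage Z),(Lineage G,Lineage R)).
Changes per character on this tree: I: 1; II: 1; III: 1; IV: 1.
Total = 4.

4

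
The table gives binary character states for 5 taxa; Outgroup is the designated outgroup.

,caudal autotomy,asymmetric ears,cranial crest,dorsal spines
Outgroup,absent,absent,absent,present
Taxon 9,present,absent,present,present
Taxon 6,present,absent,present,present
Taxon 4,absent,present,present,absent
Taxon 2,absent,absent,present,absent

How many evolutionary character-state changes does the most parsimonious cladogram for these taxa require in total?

Character polarity is set by the outgroup: the derived state is whichever differs from the outgroup's state, so for dorsal spines the derived state is 'absent', and for the remaining characters it is 'present'.
Only Taxon 6 and Taxon 9 show the derived state 'present' for caudal autotomy, supporting them as a clade.
asymmetric ears (derived state 'present') is unique to Taxon 4 (autapomorphy; uninformative for grouping).
cranial crest (derived state 'present') is shared by all ingroup taxa — unites the whole ingroup.
Only Taxon 2 and Taxon 4 show the derived state 'absent' for dorsal spines, supporting them as a clade.
Most parsimonious ingroup topology: ((Taxon 4,Taxon 2),(Taxon 9,Taxon 6)).
Changes per character on this tree: caudal autotomy: 1; asymmetric ears: 1; cranial crest: 1; dorsal spines: 1.
Total = 4.

4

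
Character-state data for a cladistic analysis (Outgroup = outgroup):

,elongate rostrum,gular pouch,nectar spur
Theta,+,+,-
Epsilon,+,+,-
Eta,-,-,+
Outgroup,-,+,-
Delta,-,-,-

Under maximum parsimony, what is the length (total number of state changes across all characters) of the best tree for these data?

Character polarity is set by the outgroup: the derived state is whichever differs from the outgroup's state, so for gular pouch the derived state is '-', and for the remaining characters it is '+'.
elongate rostrum: derived state '+' in Epsilon and Theta only — synapomorphy for {Epsilon, Theta}.
Only Delta and Eta show the derived state '-' for gular pouch, supporting them as a clade.
nectar spur: derived state '+' in Eta only — an autapomorphy, so it tells us nothing about relationships among taxa.
Most parsimonious ingroup topology: ((Epsilon,Theta),(Delta,Eta)).
Changes per character on this tree: elongate rostrum: 1; gular pouch: 1; nectar spur: 1.
Total = 3.

3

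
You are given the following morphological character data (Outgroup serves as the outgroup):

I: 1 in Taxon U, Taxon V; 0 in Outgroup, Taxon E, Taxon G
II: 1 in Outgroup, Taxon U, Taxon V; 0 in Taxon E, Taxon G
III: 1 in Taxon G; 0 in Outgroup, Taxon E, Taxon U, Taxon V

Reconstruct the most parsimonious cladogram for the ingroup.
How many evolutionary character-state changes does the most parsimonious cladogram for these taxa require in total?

3

Character polarity is set by the outgroup: the derived state is whichever differs from the outgroup's state, so for II the derived state is '0', and for the remaining characters it is '1'.
I: derived state '1' in Taxon U and Taxon V only — synapomorphy for {Taxon U, Taxon V}.
II: derived state '0' in Taxon E and Taxon G only — synapomorphy for {Taxon E, Taxon G}.
III: derived state '1' in Taxon G only — an autapomorphy, so it tells us nothing about relationships among taxa.
Most parsimonious ingroup topology: ((Taxon E,Taxon G),(Taxon U,Taxon V)).
Changes per character on this tree: I: 1; II: 1; III: 1.
Total = 3.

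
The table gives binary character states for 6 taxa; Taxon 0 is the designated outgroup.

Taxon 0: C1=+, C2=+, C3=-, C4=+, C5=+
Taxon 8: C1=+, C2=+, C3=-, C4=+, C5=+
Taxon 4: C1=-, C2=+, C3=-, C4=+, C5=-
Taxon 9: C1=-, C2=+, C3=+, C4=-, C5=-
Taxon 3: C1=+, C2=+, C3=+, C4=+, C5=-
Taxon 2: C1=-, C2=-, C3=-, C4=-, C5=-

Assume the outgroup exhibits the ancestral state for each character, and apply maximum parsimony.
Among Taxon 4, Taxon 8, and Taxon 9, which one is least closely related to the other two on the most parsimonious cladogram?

Character polarity is set by the outgroup: the derived state is whichever differs from the outgroup's state, so for C1, C2, C4, C5 the derived state is '-', and for the remaining characters it is '+'.
C1 (derived state '-') is shared by Taxon 2, Taxon 4, and Taxon 9 — a synapomorphy uniting that clade.
C2 (derived state '-') is unique to Taxon 2 (autapomorphy; uninformative for grouping).
C3 (state '+') occurs in Taxon 3 and Taxon 9 but conflicts with the nesting implied by the other characters — most parsimoniously interpreted as homoplasy.
C4: derived state '-' in Taxon 2 and Taxon 9 only — synapomorphy for {Taxon 2, Taxon 9}.
C5 (derived state '-') is shared by Taxon 2, Taxon 3, Taxon 4, and Taxon 9 — a synapomorphy uniting that clade.
Most parsimonious ingroup topology: (Taxon 8,((Taxon 4,(Taxon 9,Taxon 2)),Taxon 3)).
Taxon 9 and Taxon 4 share a more recent common ancestor with each other than either does with Taxon 8, so Taxon 8 is the least closely related of the three.

Taxon 8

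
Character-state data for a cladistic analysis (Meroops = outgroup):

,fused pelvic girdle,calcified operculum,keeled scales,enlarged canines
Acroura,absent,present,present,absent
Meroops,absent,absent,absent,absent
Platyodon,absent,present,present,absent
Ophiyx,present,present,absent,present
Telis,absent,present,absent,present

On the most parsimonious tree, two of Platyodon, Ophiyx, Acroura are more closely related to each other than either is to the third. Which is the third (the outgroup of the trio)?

Ophiyx

The outgroup has state 'absent' for every character, so 'present' is the derived state throughout.
fused pelvic girdle: derived state 'present' in Ophiyx only — an autapomorphy, so it tells us nothing about relationships among taxa.
All ingroup taxa share the derived state 'present' for calcified operculum; it defines the ingroup but does not resolve relationships within it.
keeled scales: derived state 'present' in Acroura and Platyodon only — synapomorphy for {Acroura, Platyodon}.
enlarged canines: derived state 'present' in Ophiyx and Telis only — synapomorphy for {Ophiyx, Telis}.
Most parsimonious ingroup topology: ((Telis,Ophiyx),(Acroura,Platyodon)).
Platyodon and Acroura share a more recent common ancestor with each other than either does with Ophiyx, so Ophiyx is the least closely related of the three.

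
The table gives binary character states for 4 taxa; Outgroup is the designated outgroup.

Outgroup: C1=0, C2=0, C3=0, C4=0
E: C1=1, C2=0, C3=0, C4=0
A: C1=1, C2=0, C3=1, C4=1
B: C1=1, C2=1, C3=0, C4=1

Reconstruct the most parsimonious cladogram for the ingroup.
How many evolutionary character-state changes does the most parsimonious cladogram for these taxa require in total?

The outgroup has state '0' for every character, so '1' is the derived state throughout.
All ingroup taxa share the derived state '1' for C1; it defines the ingroup but does not resolve relationships within it.
C2: derived state '1' in B only — an autapomorphy, so it tells us nothing about relationships among taxa.
C3: derived state '1' in A only — an autapomorphy, so it tells us nothing about relationships among taxa.
C4: derived state '1' in A and B only — synapomorphy for {A, B}.
Most parsimonious ingroup topology: (E,(A,B)).
Changes per character on this tree: C1: 1; C2: 1; C3: 1; C4: 1.
Total = 4.

4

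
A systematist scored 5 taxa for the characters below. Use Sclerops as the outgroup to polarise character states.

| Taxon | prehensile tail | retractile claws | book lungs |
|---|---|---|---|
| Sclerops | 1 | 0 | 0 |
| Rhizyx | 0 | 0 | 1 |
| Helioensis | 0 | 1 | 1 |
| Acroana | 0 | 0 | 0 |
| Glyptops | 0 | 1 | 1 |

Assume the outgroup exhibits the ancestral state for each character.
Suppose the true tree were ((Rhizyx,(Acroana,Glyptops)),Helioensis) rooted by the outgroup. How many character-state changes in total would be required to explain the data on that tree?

Map each character onto ((Rhizyx,(Acroana,Glyptops)),Helioensis) (rooted by Sclerops) and count the minimum state changes it requires (Fitch parsimony):
prehensile tail: 1; retractile claws: 2; book lungs: 2.
Total tree length = 5.

5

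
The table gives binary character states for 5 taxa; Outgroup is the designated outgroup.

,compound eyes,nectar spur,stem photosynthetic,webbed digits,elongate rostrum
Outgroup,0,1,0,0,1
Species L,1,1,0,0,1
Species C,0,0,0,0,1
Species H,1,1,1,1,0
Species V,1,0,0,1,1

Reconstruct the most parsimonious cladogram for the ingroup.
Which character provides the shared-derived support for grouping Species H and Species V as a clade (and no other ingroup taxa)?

Character polarity is set by the outgroup: the derived state is whichever differs from the outgroup's state, so for nectar spur, elongate rostrum the derived state is '0', and for the remaining characters it is '1'.
compound eyes (derived state '1') is shared by Species H, Species L, and Species V — a synapomorphy uniting that clade.
nectar spur groups Species C and Species V, which is incompatible with the clades supported by the remaining characters; treating it as convergent (homoplasy) costs fewer steps than any alternative tree.
stem photosynthetic: derived state '1' in Species H only — an autapomorphy, so it tells us nothing about relationships among taxa.
Only Species H and Species V show the derived state '1' for webbed digits, supporting them as a clade.
elongate rostrum: derived state '0' in Species H only — an autapomorphy, so it tells us nothing about relationships among taxa.
Most parsimonious ingroup topology: ((Species L,(Species H,Species V)),Species C).
The clade {Species H, Species V} is supported by webbed digits: its derived state '1' occurs in exactly those taxa and in no other taxon (including the outgroup).

webbed digits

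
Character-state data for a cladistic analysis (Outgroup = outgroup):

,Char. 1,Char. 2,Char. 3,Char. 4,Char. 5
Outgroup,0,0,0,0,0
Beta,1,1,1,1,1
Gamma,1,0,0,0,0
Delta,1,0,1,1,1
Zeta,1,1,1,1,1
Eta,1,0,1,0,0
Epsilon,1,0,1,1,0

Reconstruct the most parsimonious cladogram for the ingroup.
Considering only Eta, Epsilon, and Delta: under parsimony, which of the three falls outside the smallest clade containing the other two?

The outgroup has state '0' for every character, so '1' is the derived state throughout.
All ingroup taxa share the derived state '1' for Char. 1; it defines the ingroup but does not resolve relationships within it.
Char. 2 (derived state '1') is shared by Beta and Zeta — a synapomorphy uniting that clade.
Only Beta, Delta, Epsilon, Eta, and Zeta show the derived state '1' for Char. 3, supporting them as a clade.
Char. 4: derived state '1' in Beta, Delta, Epsilon, and Zeta only — synapomorphy for {Beta, Delta, Epsilon, Zeta}.
Only Beta, Delta, and Zeta show the derived state '1' for Char. 5, supporting them as a clade.
Most parsimonious ingroup topology: (((((Beta,Zeta),Delta),Epsilon),Eta),Gamma).
Epsilon and Delta share a more recent common ancestor with each other than either does with Eta, so Eta is the least closely related of the three.

Eta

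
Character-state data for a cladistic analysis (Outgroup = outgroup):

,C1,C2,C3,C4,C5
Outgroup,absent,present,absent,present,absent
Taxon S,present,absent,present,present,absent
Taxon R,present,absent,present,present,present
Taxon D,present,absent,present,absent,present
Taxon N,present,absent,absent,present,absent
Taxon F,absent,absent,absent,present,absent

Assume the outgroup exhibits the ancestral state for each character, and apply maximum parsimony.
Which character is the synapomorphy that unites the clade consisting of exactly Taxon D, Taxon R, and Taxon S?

Character polarity is set by the outgroup: the derived state is whichever differs from the outgroup's state, so for C2, C4 the derived state is 'absent', and for the remaining characters it is 'present'.
C1: derived state 'present' in Taxon D, Taxon N, Taxon R, and Taxon S only — synapomorphy for {Taxon D, Taxon N, Taxon R, Taxon S}.
C2 (derived state 'absent') is shared by all ingroup taxa — unites the whole ingroup.
Only Taxon D, Taxon R, and Taxon S show the derived state 'present' for C3, supporting them as a clade.
C4: derived state 'absent' in Taxon D only — an autapomorphy, so it tells us nothing about relationships among taxa.
Only Taxon D and Taxon R show the derived state 'present' for C5, supporting them as a clade.
Most parsimonious ingroup topology: (((Taxon S,(Taxon R,Taxon D)),Taxon N),Taxon F).
The clade {Taxon D, Taxon R, Taxon S} is supported by C3: its derived state 'present' occurs in exactly those taxa and in no other taxon (including the outgroup).

C3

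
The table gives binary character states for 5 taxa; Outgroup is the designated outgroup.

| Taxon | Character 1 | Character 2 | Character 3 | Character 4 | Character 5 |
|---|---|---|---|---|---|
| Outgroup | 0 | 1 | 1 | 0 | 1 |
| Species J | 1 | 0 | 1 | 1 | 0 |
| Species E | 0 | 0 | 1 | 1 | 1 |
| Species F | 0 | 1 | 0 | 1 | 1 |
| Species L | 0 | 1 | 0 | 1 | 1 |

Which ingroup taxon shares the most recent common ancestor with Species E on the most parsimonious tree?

Character polarity is set by the outgroup: the derived state is whichever differs from the outgroup's state, so for Character 2, Character 3, Character 5 the derived state is '0', and for the remaining characters it is '1'.
Character 1 (derived state '1') is unique to Species J (autapomorphy; uninformative for grouping).
Character 2: derived state '0' in Species E and Species J only — synapomorphy for {Species E, Species J}.
Only Species F and Species L show the derived state '0' for Character 3, supporting them as a clade.
Character 4 (derived state '1') is shared by all ingroup taxa — unites the whole ingroup.
Character 5 (derived state '0') is unique to Species J (autapomorphy; uninformative for grouping).
Most parsimonious ingroup topology: ((Species J,Species E),(Species F,Species L)).
Species E and Species J form a cherry on this tree, so they are sister taxa.

Species J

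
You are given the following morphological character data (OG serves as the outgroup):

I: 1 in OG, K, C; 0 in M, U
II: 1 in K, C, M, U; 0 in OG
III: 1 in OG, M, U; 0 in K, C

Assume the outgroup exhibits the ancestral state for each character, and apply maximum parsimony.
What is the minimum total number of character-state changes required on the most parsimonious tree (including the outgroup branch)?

Character polarity is set by the outgroup: the derived state is whichever differs from the outgroup's state, so for I, III the derived state is '0', and for the remaining characters it is '1'.
I: derived state '0' in M and U only — synapomorphy for {M, U}.
All ingroup taxa share the derived state '1' for II; it defines the ingroup but does not resolve relationships within it.
Only C and K show the derived state '0' for III, supporting them as a clade.
Most parsimonious ingroup topology: ((U,M),(C,K)).
Changes per character on this tree: I: 1; II: 1; III: 1.
Total = 3.

3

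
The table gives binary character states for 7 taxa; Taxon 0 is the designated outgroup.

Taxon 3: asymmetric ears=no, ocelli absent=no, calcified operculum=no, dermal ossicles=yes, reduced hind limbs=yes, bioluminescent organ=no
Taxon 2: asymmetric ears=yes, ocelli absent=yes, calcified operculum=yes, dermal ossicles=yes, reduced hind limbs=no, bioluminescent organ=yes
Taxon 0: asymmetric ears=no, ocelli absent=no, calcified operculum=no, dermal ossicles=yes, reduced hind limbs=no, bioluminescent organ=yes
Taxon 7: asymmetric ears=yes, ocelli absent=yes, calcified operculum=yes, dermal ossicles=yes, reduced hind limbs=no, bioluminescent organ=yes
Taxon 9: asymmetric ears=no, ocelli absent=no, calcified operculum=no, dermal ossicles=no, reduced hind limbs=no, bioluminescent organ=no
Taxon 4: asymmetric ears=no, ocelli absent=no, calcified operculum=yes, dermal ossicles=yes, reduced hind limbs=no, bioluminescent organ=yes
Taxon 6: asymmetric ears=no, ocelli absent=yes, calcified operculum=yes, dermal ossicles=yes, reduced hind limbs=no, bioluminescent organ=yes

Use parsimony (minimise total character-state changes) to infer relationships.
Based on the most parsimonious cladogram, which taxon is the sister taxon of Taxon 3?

Character polarity is set by the outgroup: the derived state is whichever differs from the outgroup's state, so for dermal ossicles, bioluminescent organ the derived state is 'no', and for the remaining characters it is 'yes'.
Only Taxon 2 and Taxon 7 show the derived state 'yes' for asymmetric ears, supporting them as a clade.
ocelli absent (derived state 'yes') is shared by Taxon 2, Taxon 6, and Taxon 7 — a synapomorphy uniting that clade.
calcified operculum: derived state 'yes' in Taxon 2, Taxon 4, Taxon 6, and Taxon 7 only — synapomorphy for {Taxon 2, Taxon 4, Taxon 6, Taxon 7}.
dermal ossicles (derived state 'no') is unique to Taxon 9 (autapomorphy; uninformative for grouping).
reduced hind limbs (derived state 'yes') is unique to Taxon 3 (autapomorphy; uninformative for grouping).
bioluminescent organ: derived state 'no' in Taxon 3 and Taxon 9 only — synapomorphy for {Taxon 3, Taxon 9}.
Most parsimonious ingroup topology: ((Taxon 4,((Taxon 2,Taxon 7),Taxon 6)),(Taxon 3,Taxon 9)).
Taxon 3 and Taxon 9 form a cherry on this tree, so they are sister taxa.

Taxon 9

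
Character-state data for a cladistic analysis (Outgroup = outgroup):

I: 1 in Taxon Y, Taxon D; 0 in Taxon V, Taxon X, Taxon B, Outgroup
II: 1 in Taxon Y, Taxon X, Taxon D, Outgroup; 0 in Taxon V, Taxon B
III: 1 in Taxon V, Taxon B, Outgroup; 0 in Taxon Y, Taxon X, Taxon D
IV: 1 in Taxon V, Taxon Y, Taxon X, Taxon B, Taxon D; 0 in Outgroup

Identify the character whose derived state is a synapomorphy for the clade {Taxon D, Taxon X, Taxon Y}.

III

Character polarity is set by the outgroup: the derived state is whichever differs from the outgroup's state, so for II, III the derived state is '0', and for the remaining characters it is '1'.
Only Taxon D and Taxon Y show the derived state '1' for I, supporting them as a clade.
II (derived state '0') is shared by Taxon B and Taxon V — a synapomorphy uniting that clade.
III (derived state '0') is shared by Taxon D, Taxon X, and Taxon Y — a synapomorphy uniting that clade.
All ingroup taxa share the derived state '1' for IV; it defines the ingroup but does not resolve relationships within it.
Most parsimonious ingroup topology: (((Taxon D,Taxon Y),Taxon X),(Taxon V,Taxon B)).
The clade {Taxon D, Taxon X, Taxon Y} is supported by III: its derived state '0' occurs in exactly those taxa and in no other taxon (including the outgroup).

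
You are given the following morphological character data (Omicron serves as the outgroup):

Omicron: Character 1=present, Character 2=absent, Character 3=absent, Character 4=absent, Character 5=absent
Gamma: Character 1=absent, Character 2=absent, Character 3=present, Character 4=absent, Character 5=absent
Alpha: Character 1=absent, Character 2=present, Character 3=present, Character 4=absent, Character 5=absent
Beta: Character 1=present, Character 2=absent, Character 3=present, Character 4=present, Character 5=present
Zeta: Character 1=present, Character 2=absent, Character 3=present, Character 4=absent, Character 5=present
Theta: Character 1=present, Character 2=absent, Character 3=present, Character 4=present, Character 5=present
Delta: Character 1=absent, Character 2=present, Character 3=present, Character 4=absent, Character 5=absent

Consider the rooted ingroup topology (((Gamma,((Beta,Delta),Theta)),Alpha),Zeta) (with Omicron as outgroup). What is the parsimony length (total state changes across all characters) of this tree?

11

Map each character onto (((Gamma,((Beta,Delta),Theta)),Alpha),Zeta) (rooted by Omicron) and count the minimum state changes it requires (Fitch parsimony):
Character 1: 3; Character 2: 2; Character 3: 1; Character 4: 2; Character 5: 3.
Total tree length = 11.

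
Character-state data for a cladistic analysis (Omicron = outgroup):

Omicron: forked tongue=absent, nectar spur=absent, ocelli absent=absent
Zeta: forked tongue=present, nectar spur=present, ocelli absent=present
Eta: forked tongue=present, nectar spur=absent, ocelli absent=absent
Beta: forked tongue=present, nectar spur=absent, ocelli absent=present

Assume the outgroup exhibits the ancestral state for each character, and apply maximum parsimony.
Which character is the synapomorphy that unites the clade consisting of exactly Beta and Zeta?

The outgroup has state 'absent' for every character, so 'present' is the derived state throughout.
All ingroup taxa share the derived state 'present' for forked tongue; it defines the ingroup but does not resolve relationships within it.
nectar spur: derived state 'present' in Zeta only — an autapomorphy, so it tells us nothing about relationships among taxa.
ocelli absent: derived state 'present' in Beta and Zeta only — synapomorphy for {Beta, Zeta}.
Most parsimonious ingroup topology: ((Zeta,Beta),Eta).
The clade {Beta, Zeta} is supported by ocelli absent: its derived state 'present' occurs in exactly those taxa and in no other taxon (including the outgroup).

ocelli absent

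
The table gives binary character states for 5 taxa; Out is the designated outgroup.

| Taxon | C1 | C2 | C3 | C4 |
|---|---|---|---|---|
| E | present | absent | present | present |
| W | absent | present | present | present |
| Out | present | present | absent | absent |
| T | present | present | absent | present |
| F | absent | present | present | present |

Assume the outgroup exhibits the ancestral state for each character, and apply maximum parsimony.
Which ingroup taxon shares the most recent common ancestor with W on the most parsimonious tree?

F

Character polarity is set by the outgroup: the derived state is whichever differs from the outgroup's state, so for C1, C2 the derived state is 'absent', and for the remaining characters it is 'present'.
C1: derived state 'absent' in F and W only — synapomorphy for {F, W}.
C2 (derived state 'absent') is unique to E (autapomorphy; uninformative for grouping).
C3: derived state 'present' in E, F, and W only — synapomorphy for {E, F, W}.
All ingroup taxa share the derived state 'present' for C4; it defines the ingroup but does not resolve relationships within it.
Most parsimonious ingroup topology: (((W,F),E),T).
W and F form a cherry on this tree, so they are sister taxa.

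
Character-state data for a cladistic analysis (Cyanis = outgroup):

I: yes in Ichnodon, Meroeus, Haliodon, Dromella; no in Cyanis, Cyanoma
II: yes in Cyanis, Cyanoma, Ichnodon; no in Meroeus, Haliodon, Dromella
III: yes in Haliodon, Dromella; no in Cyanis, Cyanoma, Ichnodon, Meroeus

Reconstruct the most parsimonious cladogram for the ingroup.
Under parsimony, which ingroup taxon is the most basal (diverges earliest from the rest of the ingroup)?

Character polarity is set by the outgroup: the derived state is whichever differs from the outgroup's state, so for II the derived state is 'no', and for the remaining characters it is 'yes'.
I: derived state 'yes' in Dromella, Haliodon, Ichnodon, and Meroeus only — synapomorphy for {Dromella, Haliodon, Ichnodon, Meroeus}.
Only Dromella, Haliodon, and Meroeus show the derived state 'no' for II, supporting them as a clade.
III (derived state 'yes') is shared by Dromella and Haliodon — a synapomorphy uniting that clade.
Most parsimonious ingroup topology: (Cyanoma,(Ichnodon,(Meroeus,(Haliodon,Dromella)))).
Cyanoma is sister to the clade containing all other ingroup taxa, so it is the earliest-diverging (most basal) ingroup lineage.

Cyanoma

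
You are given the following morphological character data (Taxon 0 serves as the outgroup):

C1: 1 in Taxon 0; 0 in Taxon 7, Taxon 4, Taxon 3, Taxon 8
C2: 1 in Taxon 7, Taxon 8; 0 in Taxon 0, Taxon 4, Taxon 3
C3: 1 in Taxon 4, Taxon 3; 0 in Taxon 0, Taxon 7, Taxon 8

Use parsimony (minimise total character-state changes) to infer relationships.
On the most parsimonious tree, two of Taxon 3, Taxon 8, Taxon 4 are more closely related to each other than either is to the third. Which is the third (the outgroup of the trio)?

Character polarity is set by the outgroup: the derived state is whichever differs from the outgroup's state, so for C1 the derived state is '0', and for the remaining characters it is '1'.
C1 (derived state '0') is shared by all ingroup taxa — unites the whole ingroup.
Only Taxon 7 and Taxon 8 show the derived state '1' for C2, supporting them as a clade.
C3 (derived state '1') is shared by Taxon 3 and Taxon 4 — a synapomorphy uniting that clade.
Most parsimonious ingroup topology: ((Taxon 7,Taxon 8),(Taxon 4,Taxon 3)).
Taxon 3 and Taxon 4 share a more recent common ancestor with each other than either does with Taxon 8, so Taxon 8 is the least closely related of the three.

Taxon 8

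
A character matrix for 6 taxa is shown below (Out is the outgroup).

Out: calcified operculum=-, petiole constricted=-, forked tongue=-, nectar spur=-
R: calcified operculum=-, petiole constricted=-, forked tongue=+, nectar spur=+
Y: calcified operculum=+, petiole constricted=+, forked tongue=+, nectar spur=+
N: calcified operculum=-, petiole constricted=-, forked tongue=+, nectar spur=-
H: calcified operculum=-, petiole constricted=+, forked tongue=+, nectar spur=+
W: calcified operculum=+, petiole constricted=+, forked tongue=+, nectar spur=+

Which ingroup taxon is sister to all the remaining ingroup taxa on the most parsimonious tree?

N

The outgroup has state '-' for every character, so '+' is the derived state throughout.
Only W and Y show the derived state '+' for calcified operculum, supporting them as a clade.
petiole constricted: derived state '+' in H, W, and Y only — synapomorphy for {H, W, Y}.
All ingroup taxa share the derived state '+' for forked tongue; it defines the ingroup but does not resolve relationships within it.
Only H, R, W, and Y show the derived state '+' for nectar spur, supporting them as a clade.
Most parsimonious ingroup topology: ((R,((Y,W),H)),N).
N is sister to the clade containing all other ingroup taxa, so it is the earliest-diverging (most basal) ingroup lineage.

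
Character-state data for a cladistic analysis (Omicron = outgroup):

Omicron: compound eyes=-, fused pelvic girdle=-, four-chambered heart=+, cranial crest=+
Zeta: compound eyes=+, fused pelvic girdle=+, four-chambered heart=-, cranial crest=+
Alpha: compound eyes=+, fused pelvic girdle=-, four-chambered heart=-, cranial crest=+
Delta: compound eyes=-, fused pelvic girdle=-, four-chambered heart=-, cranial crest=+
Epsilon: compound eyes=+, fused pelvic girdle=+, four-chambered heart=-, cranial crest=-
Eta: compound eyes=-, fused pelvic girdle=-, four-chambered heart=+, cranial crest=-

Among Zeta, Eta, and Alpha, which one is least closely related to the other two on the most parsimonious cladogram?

Character polarity is set by the outgroup: the derived state is whichever differs from the outgroup's state, so for four-chambered heart, cranial crest the derived state is '-', and for the remaining characters it is '+'.
Only Alpha, Epsilon, and Zeta show the derived state '+' for compound eyes, supporting them as a clade.
Only Epsilon and Zeta show the derived state '+' for fused pelvic girdle, supporting them as a clade.
four-chambered heart (derived state '-') is shared by Alpha, Delta, Epsilon, and Zeta — a synapomorphy uniting that clade.
cranial crest (state '-') occurs in Epsilon and Eta but conflicts with the nesting implied by the other characters — most parsimoniously interpreted as homoplasy.
Most parsimonious ingroup topology: ((((Zeta,Epsilon),Alpha),Delta),Eta).
Zeta and Alpha share a more recent common ancestor with each other than either does with Eta, so Eta is the least closely related of the three.

Eta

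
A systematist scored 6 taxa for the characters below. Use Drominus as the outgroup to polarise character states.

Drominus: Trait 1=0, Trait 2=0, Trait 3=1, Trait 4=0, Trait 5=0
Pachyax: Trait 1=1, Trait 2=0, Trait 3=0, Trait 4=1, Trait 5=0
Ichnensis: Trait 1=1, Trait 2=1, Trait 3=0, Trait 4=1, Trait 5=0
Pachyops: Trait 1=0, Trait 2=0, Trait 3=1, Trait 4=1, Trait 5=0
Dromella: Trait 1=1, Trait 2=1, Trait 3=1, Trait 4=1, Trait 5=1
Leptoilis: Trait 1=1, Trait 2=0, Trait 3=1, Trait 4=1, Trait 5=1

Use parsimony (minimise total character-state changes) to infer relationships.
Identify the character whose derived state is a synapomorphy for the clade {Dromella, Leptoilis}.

Character polarity is set by the outgroup: the derived state is whichever differs from the outgroup's state, so for Trait 3 the derived state is '0', and for the remaining characters it is '1'.
Only Dromella, Ichnensis, Leptoilis, and Pachyax show the derived state '1' for Trait 1, supporting them as a clade.
Trait 2 (state '1') occurs in Dromella and Ichnensis but conflicts with the nesting implied by the other characters — most parsimoniously interpreted as homoplasy.
Only Ichnensis and Pachyax show the derived state '0' for Trait 3, supporting them as a clade.
All ingroup taxa share the derived state '1' for Trait 4; it defines the ingroup but does not resolve relationships within it.
Trait 5 (derived state '1') is shared by Dromella and Leptoilis — a synapomorphy uniting that clade.
Most parsimonious ingroup topology: (((Pachyax,Ichnensis),(Dromella,Leptoilis)),Pachyops).
The clade {Dromella, Leptoilis} is supported by Trait 5: its derived state '1' occurs in exactly those taxa and in no other taxon (including the outgroup).

Trait 5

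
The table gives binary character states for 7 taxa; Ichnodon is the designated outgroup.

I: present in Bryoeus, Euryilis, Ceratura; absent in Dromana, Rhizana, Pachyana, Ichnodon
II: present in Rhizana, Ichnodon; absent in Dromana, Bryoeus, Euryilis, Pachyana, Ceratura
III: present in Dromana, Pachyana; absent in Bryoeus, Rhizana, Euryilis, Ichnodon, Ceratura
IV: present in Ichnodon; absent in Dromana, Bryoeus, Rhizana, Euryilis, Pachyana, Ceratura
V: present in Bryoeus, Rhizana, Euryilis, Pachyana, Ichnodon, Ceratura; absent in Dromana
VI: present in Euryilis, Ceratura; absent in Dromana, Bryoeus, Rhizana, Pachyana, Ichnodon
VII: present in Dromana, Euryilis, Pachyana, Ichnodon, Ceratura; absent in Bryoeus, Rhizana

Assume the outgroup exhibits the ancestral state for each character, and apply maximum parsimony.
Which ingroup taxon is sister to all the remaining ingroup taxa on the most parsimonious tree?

Rhizana

Character polarity is set by the outgroup: the derived state is whichever differs from the outgroup's state, so for II, IV, V, VII the derived state is 'absent', and for the remaining characters it is 'present'.
I (derived state 'present') is shared by Bryoeus, Ceratura, and Euryilis — a synapomorphy uniting that clade.
II (derived state 'absent') is shared by Bryoeus, Ceratura, Dromana, Euryilis, and Pachyana — a synapomorphy uniting that clade.
III (derived state 'present') is shared by Dromana and Pachyana — a synapomorphy uniting that clade.
All ingroup taxa share the derived state 'absent' for IV; it defines the ingroup but does not resolve relationships within it.
V (derived state 'absent') is unique to Dromana (autapomorphy; uninformative for grouping).
VI (derived state 'present') is shared by Ceratura and Euryilis — a synapomorphy uniting that clade.
VII groups Bryoeus and Rhizana, which is incompatible with the clades supported by the remaining characters; treating it as convergent (homoplasy) costs fewer steps than any alternative tree.
Most parsimonious ingroup topology: (((Dromana,Pachyana),((Ceratura,Euryilis),Bryoeus)),Rhizana).
Rhizana is sister to the clade containing all other ingroup taxa, so it is the earliest-diverging (most basal) ingroup lineage.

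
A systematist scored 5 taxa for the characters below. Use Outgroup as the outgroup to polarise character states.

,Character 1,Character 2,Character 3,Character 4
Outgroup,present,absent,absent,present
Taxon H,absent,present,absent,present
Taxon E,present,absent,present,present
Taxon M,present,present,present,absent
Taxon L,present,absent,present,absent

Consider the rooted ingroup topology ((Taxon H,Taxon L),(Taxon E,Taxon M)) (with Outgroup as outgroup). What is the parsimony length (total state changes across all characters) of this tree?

7

Map each character onto ((Taxon H,Taxon L),(Taxon E,Taxon M)) (rooted by Outgroup) and count the minimum state changes it requires (Fitch parsimony):
Character 1: 1; Character 2: 2; Character 3: 2; Character 4: 2.
Total tree length = 7.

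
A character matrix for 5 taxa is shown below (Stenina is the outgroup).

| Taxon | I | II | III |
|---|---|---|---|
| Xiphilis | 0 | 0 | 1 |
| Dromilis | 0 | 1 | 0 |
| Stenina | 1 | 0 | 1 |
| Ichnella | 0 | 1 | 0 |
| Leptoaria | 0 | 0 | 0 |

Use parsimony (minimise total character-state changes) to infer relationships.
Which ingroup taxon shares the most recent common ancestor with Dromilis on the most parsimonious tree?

Ichnella

Character polarity is set by the outgroup: the derived state is whichever differs from the outgroup's state, so for I, III the derived state is '0', and for the remaining characters it is '1'.
All ingroup taxa share the derived state '0' for I; it defines the ingroup but does not resolve relationships within it.
II (derived state '1') is shared by Dromilis and Ichnella — a synapomorphy uniting that clade.
Only Dromilis, Ichnella, and Leptoaria show the derived state '0' for III, supporting them as a clade.
Most parsimonious ingroup topology: (Xiphilis,((Ichnella,Dromilis),Leptoaria)).
Dromilis and Ichnella form a cherry on this tree, so they are sister taxa.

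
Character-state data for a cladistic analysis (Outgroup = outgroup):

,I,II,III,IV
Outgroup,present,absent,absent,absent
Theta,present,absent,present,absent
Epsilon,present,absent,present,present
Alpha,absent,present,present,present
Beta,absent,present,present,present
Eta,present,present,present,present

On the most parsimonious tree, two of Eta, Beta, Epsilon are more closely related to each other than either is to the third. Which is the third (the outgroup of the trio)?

Epsilon

Character polarity is set by the outgroup: the derived state is whichever differs from the outgroup's state, so for I the derived state is 'absent', and for the remaining characters it is 'present'.
I: derived state 'absent' in Alpha and Beta only — synapomorphy for {Alpha, Beta}.
II: derived state 'present' in Alpha, Beta, and Eta only — synapomorphy for {Alpha, Beta, Eta}.
All ingroup taxa share the derived state 'present' for III; it defines the ingroup but does not resolve relationships within it.
Only Alpha, Beta, Epsilon, and Eta show the derived state 'present' for IV, supporting them as a clade.
Most parsimonious ingroup topology: (Theta,(Epsilon,((Alpha,Beta),Eta))).
Beta and Eta share a more recent common ancestor with each other than either does with Epsilon, so Epsilon is the least closely related of the three.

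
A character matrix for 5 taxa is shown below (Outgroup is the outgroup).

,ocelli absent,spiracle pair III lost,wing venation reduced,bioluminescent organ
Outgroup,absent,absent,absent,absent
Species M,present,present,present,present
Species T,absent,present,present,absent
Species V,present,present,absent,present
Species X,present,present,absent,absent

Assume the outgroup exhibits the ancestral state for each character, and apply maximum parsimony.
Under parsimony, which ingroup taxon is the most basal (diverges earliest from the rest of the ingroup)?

The outgroup has state 'absent' for every character, so 'present' is the derived state throughout.
Only Species M, Species V, and Species X show the derived state 'present' for ocelli absent, supporting them as a clade.
All ingroup taxa share the derived state 'present' for spiracle pair III lost; it defines the ingroup but does not resolve relationships within it.
wing venation reduced (state 'present') occurs in Species M and Species T but conflicts with the nesting implied by the other characters — most parsimoniously interpreted as homoplasy.
bioluminescent organ (derived state 'present') is shared by Species M and Species V — a synapomorphy uniting that clade.
Most parsimonious ingroup topology: (((Species M,Species V),Species X),Species T).
Species T is sister to the clade containing all other ingroup taxa, so it is the earliest-diverging (most basal) ingroup lineage.

Species T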